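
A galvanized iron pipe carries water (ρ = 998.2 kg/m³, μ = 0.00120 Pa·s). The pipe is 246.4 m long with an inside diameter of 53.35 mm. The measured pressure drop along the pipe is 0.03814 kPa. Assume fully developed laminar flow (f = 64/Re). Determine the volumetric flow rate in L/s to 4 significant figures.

Q ≈ 0.02565 L/s

For laminar flow, f = 64/Re with Re = ρVD/μ, so Darcy-Weisbach reduces to ΔP = 32μLV/D². Solving for V: V = ΔP·D²/(32μL) = 38.14·(0.05335)²/(32·0.0012·246.4) = 0.01147 m/s.
Check: Re = ρVD/μ = 998.2·0.01147·0.05335/0.0012 = 509.2 < 2300, so the laminar assumption holds.
Q = V·A = 0.01147·(π/4·0.05335²) = 2.565e-05 m³/s = 0.02565 L/s.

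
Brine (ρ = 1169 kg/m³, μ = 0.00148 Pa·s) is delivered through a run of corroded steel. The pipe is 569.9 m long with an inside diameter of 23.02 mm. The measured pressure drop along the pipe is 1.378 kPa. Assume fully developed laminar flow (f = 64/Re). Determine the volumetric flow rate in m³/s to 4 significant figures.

For laminar flow, f = 64/Re with Re = ρVD/μ, so Darcy-Weisbach reduces to ΔP = 32μLV/D². Solving for V: V = ΔP·D²/(32μL) = 1378·(0.02302)²/(32·0.00148·569.9) = 0.02706 m/s.
Check: Re = ρVD/μ = 1169·0.02706·0.02302/0.00148 = 491.9 < 2300, so the laminar assumption holds.
Q = V·A = 0.02706·(π/4·0.02302²) = 1.126e-05 m³/s = 1.126×10^-5 m³/s.

Q ≈ 1.126×10^-5 m³/s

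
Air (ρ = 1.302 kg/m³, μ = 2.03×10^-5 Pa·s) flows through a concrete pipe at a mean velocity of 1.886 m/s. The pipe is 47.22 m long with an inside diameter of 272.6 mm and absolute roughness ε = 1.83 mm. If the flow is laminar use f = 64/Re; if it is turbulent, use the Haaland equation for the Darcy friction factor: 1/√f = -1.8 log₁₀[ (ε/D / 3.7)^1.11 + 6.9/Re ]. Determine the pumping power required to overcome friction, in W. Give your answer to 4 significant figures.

Reynolds number Re = ρVD/μ = 1.302 · 1.886 · 0.2726 / 2.03e-05 = 3.297e+04.
Re > 4000 → turbulent. Relative roughness ε/D = 0.00183/0.2726 = 0.00671. Haaland: 1/√f = -1.8 log₁₀[(0.00671/3.7)^1.11 + 6.9/3.297e+04] = -1.8 log₁₀[0.000906 + 0.000209] = 5.315, so f = 0.0354.
Darcy-Weisbach: ΔP = f(L/D)(ρV²/2) = 0.0354·(47.22/0.2726)·(1.302·1.886²/2) = 0.0354·173.2·2.316 = 14.2 Pa.
Q = V·A = 1.886·0.05836 = 0.1101 m³/s.
Pumping power P = QΔP = 0.1101·14.2 = 1.5631 W = 1.563 W.

P ≈ 1.563 W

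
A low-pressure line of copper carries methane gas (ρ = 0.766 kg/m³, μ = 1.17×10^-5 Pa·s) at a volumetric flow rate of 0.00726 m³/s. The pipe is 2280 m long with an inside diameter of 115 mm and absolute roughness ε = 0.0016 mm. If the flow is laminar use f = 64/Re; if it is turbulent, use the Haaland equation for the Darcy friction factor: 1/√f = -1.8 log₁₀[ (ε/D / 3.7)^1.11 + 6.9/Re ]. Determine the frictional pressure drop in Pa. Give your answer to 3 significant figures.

ΔP ≈ 138 Pa

Cross-sectional area A = πD²/4 = π(0.115)²/4 = 0.01039 m²; mean velocity V = Q/A = 0.00726/0.01039 = 0.699 m/s.
Reynolds number Re = ρVD/μ = 0.766 · 0.699 · 0.115 / 1.17e-05 = 5262.
Re > 4000 → turbulent. Relative roughness ε/D = 1.6e-06/0.115 = 1.39e-05. Haaland: 1/√f = -1.8 log₁₀[(1.39e-05/3.7)^1.11 + 6.9/5262] = -1.8 log₁₀[9.52e-07 + 0.00131] = 5.188, so f = 0.03716.
Darcy-Weisbach: ΔP = f(L/D)(ρV²/2) = 0.03716·(2280/0.115)·(0.766·0.699²/2) = 0.03716·1.983e+04·0.1871 = 137.8 Pa.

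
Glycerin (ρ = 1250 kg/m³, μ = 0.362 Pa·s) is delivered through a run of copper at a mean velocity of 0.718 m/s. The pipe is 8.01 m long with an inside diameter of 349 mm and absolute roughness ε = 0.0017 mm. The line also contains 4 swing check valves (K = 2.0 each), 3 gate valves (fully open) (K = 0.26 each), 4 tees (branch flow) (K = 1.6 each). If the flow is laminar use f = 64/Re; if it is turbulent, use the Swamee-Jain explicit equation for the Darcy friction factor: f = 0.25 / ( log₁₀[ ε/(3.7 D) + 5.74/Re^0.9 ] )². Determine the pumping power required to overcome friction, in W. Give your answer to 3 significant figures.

P ≈ 374 W

Reynolds number Re = ρVD/μ = 1250 · 0.718 · 0.349 / 0.362 = 865.3.
Re < 2300 → laminar flow, so f = 64/Re = 64/865.3 = 0.07397 (the turbulent correlation is not needed).
Total minor-loss coefficient ΣK = 4·2 + 3·0.26 + 4·1.6 = 15.2.
ΔP = [f·L/D + ΣK]·(ρV²/2) = [0.07397·8.01/0.349 + 15.2]·(1250·0.718²/2) = [1.698 + 15.2]·322.2 = 5438 Pa.
Q = V·A = 0.718·0.09566 = 0.06869 m³/s.
Pumping power P = QΔP = 0.06869·5438 = 373.5 W = 374 W.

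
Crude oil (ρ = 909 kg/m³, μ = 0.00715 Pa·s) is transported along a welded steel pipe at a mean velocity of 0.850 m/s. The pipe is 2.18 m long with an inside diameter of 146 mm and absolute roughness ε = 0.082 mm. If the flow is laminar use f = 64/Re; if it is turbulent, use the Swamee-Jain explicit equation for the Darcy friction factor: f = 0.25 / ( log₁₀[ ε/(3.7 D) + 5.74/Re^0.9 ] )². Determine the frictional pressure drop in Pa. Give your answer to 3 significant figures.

ΔP ≈ 140 Pa

Reynolds number Re = ρVD/μ = 909 · 0.85 · 0.146 / 0.00715 = 1.578e+04.
Re > 4000 → turbulent. Relative roughness ε/D = 8.2e-05/0.146 = 0.000562. Swamee-Jain: f = 0.25/(log₁₀[0.000562/3.7 + 5.74/1.578e+04^0.9])² = 0.25/(log₁₀[0.000152 + 0.000957])² = 0.25/(-2.955)² = 0.02862.
Darcy-Weisbach: ΔP = f(L/D)(ρV²/2) = 0.02862·(2.18/0.146)·(909·0.85²/2) = 0.02862·14.93·328.4 = 140.3 Pa.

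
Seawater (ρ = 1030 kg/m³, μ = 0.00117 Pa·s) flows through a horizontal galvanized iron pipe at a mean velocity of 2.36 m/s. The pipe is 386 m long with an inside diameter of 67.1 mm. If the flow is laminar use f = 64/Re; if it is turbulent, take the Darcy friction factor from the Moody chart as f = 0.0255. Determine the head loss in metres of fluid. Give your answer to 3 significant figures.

h_f ≈ 41.6 m

Reynolds number Re = ρVD/μ = 1030 · 2.36 · 0.0671 / 0.00117 = 1.394e+05.
Re > 4000 → turbulent; use the Moody-chart value f = 0.0255.
Darcy-Weisbach: ΔP = f(L/D)(ρV²/2) = 0.0255·(386/0.0671)·(1030·2.36²/2) = 0.0255·5753·2868 = 4.208e+05 Pa.
Head loss h_f = ΔP/(ρg) = 4.208e+05/(1030·9.81) = 41.6 m.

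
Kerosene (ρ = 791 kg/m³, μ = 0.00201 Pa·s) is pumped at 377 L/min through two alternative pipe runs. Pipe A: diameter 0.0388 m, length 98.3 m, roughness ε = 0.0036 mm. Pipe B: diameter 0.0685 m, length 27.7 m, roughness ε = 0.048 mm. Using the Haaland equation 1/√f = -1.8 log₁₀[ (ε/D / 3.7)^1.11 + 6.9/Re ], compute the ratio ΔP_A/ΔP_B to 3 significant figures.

Pipe A: V = Q/A = 0.006283/0.001182 = 5.314 m/s; Re = 8.114e+04; ε/D = 9.28e-05; Haaland → f = 0.01898; ΔP_A = f(L/D)(ρV²/2) = 5.372e+05 Pa.
Pipe B: V = Q/A = 0.006283/0.003685 = 1.705 m/s; Re = 4.596e+04; ε/D = 0.000701; Haaland → f = 0.02317; ΔP_B = f(L/D)(ρV²/2) = 1.077e+04 Pa.
ΔP_A/ΔP_B = 5.372e+05/1.077e+04 = 49.9.

ΔP_A/ΔP_B ≈ 49.9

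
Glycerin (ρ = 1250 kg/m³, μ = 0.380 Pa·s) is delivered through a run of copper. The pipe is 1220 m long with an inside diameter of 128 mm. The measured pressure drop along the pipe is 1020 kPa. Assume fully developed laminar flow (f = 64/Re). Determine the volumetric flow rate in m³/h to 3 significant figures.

For laminar flow, f = 64/Re with Re = ρVD/μ, so Darcy-Weisbach reduces to ΔP = 32μLV/D². Solving for V: V = ΔP·D²/(32μL) = 1.02e+06·(0.128)²/(32·0.38·1220) = 1.126 m/s.
Check: Re = ρVD/μ = 1250·1.126·0.128/0.38 = 474.3 < 2300, so the laminar assumption holds.
Q = V·A = 1.126·(π/4·0.128²) = 0.0145 m³/s = 52.2 m³/h.

Q ≈ 52.2 m³/h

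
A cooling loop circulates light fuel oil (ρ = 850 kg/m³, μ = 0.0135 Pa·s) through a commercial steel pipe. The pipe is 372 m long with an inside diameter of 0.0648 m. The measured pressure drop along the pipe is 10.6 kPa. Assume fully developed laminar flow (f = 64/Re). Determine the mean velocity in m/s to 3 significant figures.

For laminar flow, f = 64/Re with Re = ρVD/μ, so Darcy-Weisbach reduces to ΔP = 32μLV/D². Solving for V: V = ΔP·D²/(32μL) = 1.06e+04·(0.0648)²/(32·0.0135·372) = 0.277 m/s.
Check: Re = ρVD/μ = 850·0.277·0.0648/0.0135 = 1130 < 2300, so the laminar assumption holds.

V ≈ 0.277 m/s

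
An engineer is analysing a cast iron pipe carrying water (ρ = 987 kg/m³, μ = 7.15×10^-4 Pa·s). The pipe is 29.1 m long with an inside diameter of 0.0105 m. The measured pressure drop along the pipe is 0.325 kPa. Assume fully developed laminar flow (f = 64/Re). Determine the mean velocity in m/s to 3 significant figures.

For laminar flow, f = 64/Re with Re = ρVD/μ, so Darcy-Weisbach reduces to ΔP = 32μLV/D². Solving for V: V = ΔP·D²/(32μL) = 325·(0.0105)²/(32·0.000715·29.1) = 0.05382 m/s.
Check: Re = ρVD/μ = 987·0.05382·0.0105/0.000715 = 780 < 2300, so the laminar assumption holds.

V ≈ 0.0538 m/s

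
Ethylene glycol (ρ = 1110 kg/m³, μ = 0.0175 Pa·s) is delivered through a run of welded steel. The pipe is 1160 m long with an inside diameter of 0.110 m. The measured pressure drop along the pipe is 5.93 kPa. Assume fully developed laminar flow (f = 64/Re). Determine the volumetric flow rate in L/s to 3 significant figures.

Q ≈ 1.05 L/s

For laminar flow, f = 64/Re with Re = ρVD/μ, so Darcy-Weisbach reduces to ΔP = 32μLV/D². Solving for V: V = ΔP·D²/(32μL) = 5930·(0.11)²/(32·0.0175·1160) = 0.1105 m/s.
Check: Re = ρVD/μ = 1110·0.1105·0.11/0.0175 = 770.7 < 2300, so the laminar assumption holds.
Q = V·A = 0.1105·(π/4·0.11²) = 0.00105 m³/s = 1.05 L/s.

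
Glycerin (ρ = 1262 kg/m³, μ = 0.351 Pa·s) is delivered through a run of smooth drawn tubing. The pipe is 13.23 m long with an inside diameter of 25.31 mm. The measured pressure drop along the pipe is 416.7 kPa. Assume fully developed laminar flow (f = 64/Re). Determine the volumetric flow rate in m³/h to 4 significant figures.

Q ≈ 3.254 m³/h

For laminar flow, f = 64/Re with Re = ρVD/μ, so Darcy-Weisbach reduces to ΔP = 32μLV/D². Solving for V: V = ΔP·D²/(32μL) = 4.167e+05·(0.02531)²/(32·0.351·13.23) = 1.796 m/s.
Check: Re = ρVD/μ = 1262·1.796·0.02531/0.351 = 163.5 < 2300, so the laminar assumption holds.
Q = V·A = 1.796·(π/4·0.02531²) = 0.0009038 m³/s = 3.254 m³/h.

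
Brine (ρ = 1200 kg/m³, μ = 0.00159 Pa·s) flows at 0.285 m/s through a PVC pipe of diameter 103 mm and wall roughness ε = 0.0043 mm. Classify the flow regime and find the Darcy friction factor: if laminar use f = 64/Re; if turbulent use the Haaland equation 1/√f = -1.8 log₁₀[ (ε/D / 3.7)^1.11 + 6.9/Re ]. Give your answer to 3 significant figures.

f ≈ 0.0252

Re = ρVD/μ = 1200·0.285·0.103/0.00159 = 2.215e+04.
Re > 4000 → turbulent. ε/D = 4.3e-06/0.103 = 4.17e-05; Haaland: 1/√f = -1.8 log₁₀[3.22e-06 + 0.000311] = 6.304, so f = 0.02516.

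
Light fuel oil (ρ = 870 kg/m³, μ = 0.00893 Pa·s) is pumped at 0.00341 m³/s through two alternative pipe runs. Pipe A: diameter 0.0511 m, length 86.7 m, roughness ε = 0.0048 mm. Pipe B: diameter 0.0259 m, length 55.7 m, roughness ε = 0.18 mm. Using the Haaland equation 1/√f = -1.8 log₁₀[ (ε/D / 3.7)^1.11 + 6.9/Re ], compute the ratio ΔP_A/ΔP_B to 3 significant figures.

Pipe A: V = Q/A = 0.00341/0.002051 = 1.663 m/s; Re = 8278; ε/D = 9.39e-05; Haaland → f = 0.03264; ΔP_A = f(L/D)(ρV²/2) = 6.661e+04 Pa.
Pipe B: V = Q/A = 0.00341/0.0005269 = 6.472 m/s; Re = 1.633e+04; ε/D = 0.00695; Haaland → f = 0.0376; ΔP_B = f(L/D)(ρV²/2) = 1.473e+06 Pa.
ΔP_A/ΔP_B = 6.661e+04/1.473e+06 = 0.0452.

ΔP_A/ΔP_B ≈ 0.0452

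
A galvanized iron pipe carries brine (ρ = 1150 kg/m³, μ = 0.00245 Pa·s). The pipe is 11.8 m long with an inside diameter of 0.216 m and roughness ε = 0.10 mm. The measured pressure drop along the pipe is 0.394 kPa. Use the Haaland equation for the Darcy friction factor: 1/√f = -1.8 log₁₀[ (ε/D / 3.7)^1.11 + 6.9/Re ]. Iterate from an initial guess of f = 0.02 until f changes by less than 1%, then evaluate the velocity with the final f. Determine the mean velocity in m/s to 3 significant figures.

Rearranging Darcy-Weisbach: V = √(2·ΔP·D/(f·L·ρ)). With ε/D = 0.0001/0.216 = 0.000463, iterate starting from f = 0.02:
  f = 0.02 → V = √(2·394·0.216/(0.02·11.8·1150)) = 0.7919 m/s; Re = ρVD/μ = 8.029e+04; f → 0.02053
  f = 0.02053 → V = 0.7817 m/s; Re = 7.926e+04; f → 0.02056
Converged (Δf/f < 1%). With the final f = 0.02056: V = √(2·394·0.216/(0.02056·11.8·1150)) = 0.781 m/s.

V ≈ 0.781 m/s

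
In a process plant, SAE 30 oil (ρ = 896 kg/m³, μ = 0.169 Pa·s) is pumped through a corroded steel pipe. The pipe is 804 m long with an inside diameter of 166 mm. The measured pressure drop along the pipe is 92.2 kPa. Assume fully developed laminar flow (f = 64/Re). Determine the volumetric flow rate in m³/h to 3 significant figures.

Q ≈ 45.5 m³/h

For laminar flow, f = 64/Re with Re = ρVD/μ, so Darcy-Weisbach reduces to ΔP = 32μLV/D². Solving for V: V = ΔP·D²/(32μL) = 9.22e+04·(0.166)²/(32·0.169·804) = 0.5843 m/s.
Check: Re = ρVD/μ = 896·0.5843·0.166/0.169 = 514.3 < 2300, so the laminar assumption holds.
Q = V·A = 0.5843·(π/4·0.166²) = 0.01265 m³/s = 45.5 m³/h.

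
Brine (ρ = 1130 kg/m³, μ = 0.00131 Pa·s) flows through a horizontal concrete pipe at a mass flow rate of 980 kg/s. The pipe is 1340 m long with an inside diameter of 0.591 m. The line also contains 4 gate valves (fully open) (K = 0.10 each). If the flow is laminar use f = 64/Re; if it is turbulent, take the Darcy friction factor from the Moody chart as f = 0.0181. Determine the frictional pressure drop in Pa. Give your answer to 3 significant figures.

ΔP ≈ 234000 Pa

A = πD²/4 = π(0.591)²/4 = 0.2743 m²; mean velocity V = ṁ/(ρA) = 980/(1130 · 0.2743) = 3.161 m/s.
Reynolds number Re = ρVD/μ = 1130 · 3.161 · 0.591 / 0.00131 = 1.612e+06.
Re > 4000 → turbulent; use the Moody-chart value f = 0.0181.
Total minor-loss coefficient ΣK = 4·0.1 = 0.4.
ΔP = [f·L/D + ΣK]·(ρV²/2) = [0.0181·1340/0.591 + 0.4]·(1130·3.161²/2) = [41.04 + 0.4]·5647 = 2.34e+05 Pa.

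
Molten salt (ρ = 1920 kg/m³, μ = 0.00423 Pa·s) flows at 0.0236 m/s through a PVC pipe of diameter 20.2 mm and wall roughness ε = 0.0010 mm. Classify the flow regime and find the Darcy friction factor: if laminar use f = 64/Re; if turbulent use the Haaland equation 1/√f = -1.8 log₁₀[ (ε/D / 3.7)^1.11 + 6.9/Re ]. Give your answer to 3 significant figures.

f ≈ 0.296

Re = ρVD/μ = 1920·0.0236·0.0202/0.00423 = 216.4.
Re < 2300 → laminar, so f = 64/Re = 0.2958 (roughness is irrelevant in laminar flow).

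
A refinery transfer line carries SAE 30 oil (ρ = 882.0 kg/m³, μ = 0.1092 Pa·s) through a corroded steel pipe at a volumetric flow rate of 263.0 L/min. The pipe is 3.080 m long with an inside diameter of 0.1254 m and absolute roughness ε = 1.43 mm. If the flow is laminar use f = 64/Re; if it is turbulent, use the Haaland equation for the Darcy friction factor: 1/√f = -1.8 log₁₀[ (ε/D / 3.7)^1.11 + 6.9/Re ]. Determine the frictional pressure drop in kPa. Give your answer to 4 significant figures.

ΔP ≈ 0.2429 kPa

Q = 263.0 L/min = 263.0/60000 = 0.004383 m³/s.
Cross-sectional area A = πD²/4 = π(0.1254)²/4 = 0.01235 m²; mean velocity V = Q/A = 0.004383/0.01235 = 0.3549 m/s.
Reynolds number Re = ρVD/μ = 882 · 0.3549 · 0.1254 / 0.109 = 359.5.
Re < 2300 → laminar flow, so f = 64/Re = 64/359.5 = 0.178 (the turbulent correlation is not needed).
Darcy-Weisbach: ΔP = f(L/D)(ρV²/2) = 0.178·(3.08/0.1254)·(882·0.3549²/2) = 0.178·24.56·55.55 = 242.9 Pa.
ΔP = 242.9 Pa = 0.2429 kPa.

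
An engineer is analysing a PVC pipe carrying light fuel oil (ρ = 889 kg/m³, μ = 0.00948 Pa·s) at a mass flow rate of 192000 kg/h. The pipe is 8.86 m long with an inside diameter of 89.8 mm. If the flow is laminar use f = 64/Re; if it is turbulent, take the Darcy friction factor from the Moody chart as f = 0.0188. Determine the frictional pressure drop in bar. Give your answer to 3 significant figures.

ṁ = 192000 kg/h = 192000/3600 = 53.33 kg/s.
A = πD²/4 = π(0.0898)²/4 = 0.006333 m²; mean velocity V = ṁ/(ρA) = 53.33/(889 · 0.006333) = 9.472 m/s.
Reynolds number Re = ρVD/μ = 889 · 9.472 · 0.0898 / 0.00948 = 7.977e+04.
Re > 4000 → turbulent; use the Moody-chart value f = 0.0188.
Darcy-Weisbach: ΔP = f(L/D)(ρV²/2) = 0.0188·(8.86/0.0898)·(889·9.472²/2) = 0.0188·98.66·3.988e+04 = 7.398e+04 Pa.
ΔP = 7.398e+04 Pa = 0.740 bar.

ΔP ≈ 0.740 bar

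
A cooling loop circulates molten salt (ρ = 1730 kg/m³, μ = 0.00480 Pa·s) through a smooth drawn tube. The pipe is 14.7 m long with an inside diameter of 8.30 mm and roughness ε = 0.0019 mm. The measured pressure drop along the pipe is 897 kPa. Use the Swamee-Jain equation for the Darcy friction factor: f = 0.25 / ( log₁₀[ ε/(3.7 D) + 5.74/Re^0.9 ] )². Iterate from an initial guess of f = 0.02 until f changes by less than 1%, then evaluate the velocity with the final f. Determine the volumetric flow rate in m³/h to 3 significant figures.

Q ≈ 0.874 m³/h

Rearranging Darcy-Weisbach: V = √(2·ΔP·D/(f·L·ρ)). With ε/D = 1.9e-06/0.0083 = 0.000229, iterate starting from f = 0.02:
  f = 0.02 → V = √(2·8.97e+05·0.0083/(0.02·14.7·1730)) = 5.411 m/s; Re = ρVD/μ = 1.619e+04; f → 0.02775
  f = 0.02775 → V = 4.593 m/s; Re = 1.374e+04; f → 0.0289
  f = 0.0289 → V = 4.501 m/s; Re = 1.346e+04; f → 0.02905
Converged (Δf/f < 1%). With the final f = 0.02905: V = √(2·8.97e+05·0.0083/(0.02905·14.7·1730)) = 4.49 m/s.
Q = V·A = 4.49·(π/4·0.0083²) = 0.0002429 m³/s = 0.874 m³/h.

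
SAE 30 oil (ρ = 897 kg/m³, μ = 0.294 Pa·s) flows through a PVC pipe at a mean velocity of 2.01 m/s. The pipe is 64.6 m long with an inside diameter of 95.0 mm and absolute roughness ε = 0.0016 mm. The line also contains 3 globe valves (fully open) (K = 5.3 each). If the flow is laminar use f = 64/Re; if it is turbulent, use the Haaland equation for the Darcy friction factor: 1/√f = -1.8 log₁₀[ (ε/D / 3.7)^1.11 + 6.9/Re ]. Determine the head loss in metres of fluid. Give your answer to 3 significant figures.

h_f ≈ 18.7 m

Reynolds number Re = ρVD/μ = 897 · 2.01 · 0.095 / 0.294 = 582.6.
Re < 2300 → laminar flow, so f = 64/Re = 64/582.6 = 0.1099 (the turbulent correlation is not needed).
Total minor-loss coefficient ΣK = 3·5.3 = 15.9.
ΔP = [f·L/D + ΣK]·(ρV²/2) = [0.1099·64.6/0.095 + 15.9]·(897·2.01²/2) = [74.7 + 15.9]·1812 = 1.642e+05 Pa.
Head loss h_f = ΔP/(ρg) = 1.642e+05/(897·9.81) = 18.7 m.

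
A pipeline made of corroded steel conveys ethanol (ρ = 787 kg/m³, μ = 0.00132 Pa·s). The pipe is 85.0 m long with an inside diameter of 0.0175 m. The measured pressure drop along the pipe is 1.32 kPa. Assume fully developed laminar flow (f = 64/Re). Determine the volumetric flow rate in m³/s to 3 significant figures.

Q ≈ 2.71×10^-5 m³/s

For laminar flow, f = 64/Re with Re = ρVD/μ, so Darcy-Weisbach reduces to ΔP = 32μLV/D². Solving for V: V = ΔP·D²/(32μL) = 1320·(0.0175)²/(32·0.00132·85) = 0.1126 m/s.
Check: Re = ρVD/μ = 787·0.1126·0.0175/0.00132 = 1175 < 2300, so the laminar assumption holds.
Q = V·A = 0.1126·(π/4·0.0175²) = 2.708e-05 m³/s = 2.71×10^-5 m³/s.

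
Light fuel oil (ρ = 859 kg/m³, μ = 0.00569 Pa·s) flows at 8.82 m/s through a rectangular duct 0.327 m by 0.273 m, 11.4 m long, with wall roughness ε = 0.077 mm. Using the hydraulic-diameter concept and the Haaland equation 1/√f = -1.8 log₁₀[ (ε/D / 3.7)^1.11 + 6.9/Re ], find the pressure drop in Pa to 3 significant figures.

Hydraulic diameter D_h = 4A/P = 4·(0.327·0.273)/(2·(0.327+0.273)) = 0.3571/1.2 = 0.2976 m.
Re = ρVD_h/μ = 859·8.82·0.2976/0.00569 = 3.962e+05.
ε/D_h = 7.7e-05/0.2976 = 0.000259; Haaland gives 1/√f = -1.8 log₁₀[2.44e-05+1.74e-05] = 7.881, so f = 0.0161.
ΔP = f(L/D_h)(ρV²/2) = 0.0161·11.4/0.2976·3.341e+04 = 2.061e+04 Pa.

ΔP ≈ 20600 Pa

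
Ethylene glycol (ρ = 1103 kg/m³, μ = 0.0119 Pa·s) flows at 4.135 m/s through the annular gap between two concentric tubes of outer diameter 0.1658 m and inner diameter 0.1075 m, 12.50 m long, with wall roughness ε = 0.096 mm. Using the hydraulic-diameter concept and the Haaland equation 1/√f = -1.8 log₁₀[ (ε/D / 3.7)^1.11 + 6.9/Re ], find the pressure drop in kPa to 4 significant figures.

Hydraulic diameter D_h = 4A/P = D_o - D_i = 0.1658 - 0.1075 = 0.0583 m.
Re = ρVD_h/μ = 1103·4.135·0.0583/0.0119 = 2.234e+04.
ε/D_h = 9.6e-05/0.0583 = 0.00165; Haaland gives 1/√f = -1.8 log₁₀[0.00019+0.000309] = 5.943, so f = 0.02831.
ΔP = f(L/D_h)(ρV²/2) = 0.02831·12.5/0.0583·9430 = 5.724e+04 Pa.
ΔP = 57.24 kPa.

ΔP ≈ 57.24 kPa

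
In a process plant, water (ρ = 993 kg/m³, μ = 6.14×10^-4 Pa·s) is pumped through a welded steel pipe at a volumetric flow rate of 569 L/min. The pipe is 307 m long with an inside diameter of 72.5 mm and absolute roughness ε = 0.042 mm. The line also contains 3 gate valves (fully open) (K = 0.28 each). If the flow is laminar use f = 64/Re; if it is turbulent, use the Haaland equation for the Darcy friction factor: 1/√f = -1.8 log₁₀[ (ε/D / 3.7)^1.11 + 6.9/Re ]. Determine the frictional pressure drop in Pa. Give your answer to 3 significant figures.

ΔP ≈ 209000 Pa

Q = 569 L/min = 569/60000 = 0.009483 m³/s.
Cross-sectional area A = πD²/4 = π(0.0725)²/4 = 0.004128 m²; mean velocity V = Q/A = 0.009483/0.004128 = 2.297 m/s.
Reynolds number Re = ρVD/μ = 993 · 2.297 · 0.0725 / 0.000614 = 2.693e+05.
Re > 4000 → turbulent. Relative roughness ε/D = 4.2e-05/0.0725 = 0.000579. Haaland: 1/√f = -1.8 log₁₀[(0.000579/3.7)^1.11 + 6.9/2.693e+05] = -1.8 log₁₀[5.97e-05 + 2.56e-05] = 7.324, so f = 0.01864.
Total minor-loss coefficient ΣK = 3·0.28 = 0.84.
ΔP = [f·L/D + ΣK]·(ρV²/2) = [0.01864·307/0.0725 + 0.84]·(993·2.297²/2) = [78.94 + 0.84]·2620 = 2.09e+05 Pa.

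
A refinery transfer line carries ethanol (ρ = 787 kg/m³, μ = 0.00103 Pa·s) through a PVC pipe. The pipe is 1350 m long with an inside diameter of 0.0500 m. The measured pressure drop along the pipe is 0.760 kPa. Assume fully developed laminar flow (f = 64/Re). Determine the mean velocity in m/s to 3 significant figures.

V ≈ 0.0427 m/s

For laminar flow, f = 64/Re with Re = ρVD/μ, so Darcy-Weisbach reduces to ΔP = 32μLV/D². Solving for V: V = ΔP·D²/(32μL) = 760·(0.05)²/(32·0.00103·1350) = 0.0427 m/s.
Check: Re = ρVD/μ = 787·0.0427·0.05/0.00103 = 1631 < 2300, so the laminar assumption holds.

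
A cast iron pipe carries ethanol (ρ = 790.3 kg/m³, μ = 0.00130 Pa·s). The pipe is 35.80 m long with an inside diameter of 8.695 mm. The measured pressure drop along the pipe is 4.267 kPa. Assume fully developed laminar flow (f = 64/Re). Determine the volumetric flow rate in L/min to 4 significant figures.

For laminar flow, f = 64/Re with Re = ρVD/μ, so Darcy-Weisbach reduces to ΔP = 32μLV/D². Solving for V: V = ΔP·D²/(32μL) = 4267·(0.008695)²/(32·0.0013·35.8) = 0.2166 m/s.
Check: Re = ρVD/μ = 790.3·0.2166·0.008695/0.0013 = 1145 < 2300, so the laminar assumption holds.
Q = V·A = 0.2166·(π/4·0.008695²) = 1.286e-05 m³/s = 0.7717 L/min.

Q ≈ 0.7717 L/min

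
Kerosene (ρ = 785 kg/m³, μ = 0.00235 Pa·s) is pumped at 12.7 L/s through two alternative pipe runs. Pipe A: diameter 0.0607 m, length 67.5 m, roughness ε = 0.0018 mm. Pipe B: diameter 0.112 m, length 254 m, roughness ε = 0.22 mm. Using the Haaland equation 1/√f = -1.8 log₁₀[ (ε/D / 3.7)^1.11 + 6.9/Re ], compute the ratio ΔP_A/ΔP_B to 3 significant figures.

ΔP_A/ΔP_B ≈ 3.97

Pipe A: V = Q/A = 0.0127/0.002894 = 4.389 m/s; Re = 8.899e+04; ε/D = 2.97e-05; Haaland → f = 0.01838; ΔP_A = f(L/D)(ρV²/2) = 1.545e+05 Pa.
Pipe B: V = Q/A = 0.0127/0.009852 = 1.289 m/s; Re = 4.823e+04; ε/D = 0.00196; Haaland → f = 0.02629; ΔP_B = f(L/D)(ρV²/2) = 3.889e+04 Pa.
ΔP_A/ΔP_B = 1.545e+05/3.889e+04 = 3.97.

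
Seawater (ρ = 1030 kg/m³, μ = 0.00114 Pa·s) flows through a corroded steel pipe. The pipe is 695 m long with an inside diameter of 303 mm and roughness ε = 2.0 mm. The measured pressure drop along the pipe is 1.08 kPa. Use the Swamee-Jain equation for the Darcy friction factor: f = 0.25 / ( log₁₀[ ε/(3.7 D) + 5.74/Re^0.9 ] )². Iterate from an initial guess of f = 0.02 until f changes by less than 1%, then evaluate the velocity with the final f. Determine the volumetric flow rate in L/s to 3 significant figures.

Q ≈ 11.6 L/s

Rearranging Darcy-Weisbach: V = √(2·ΔP·D/(f·L·ρ)). With ε/D = 0.002/0.303 = 0.0066, iterate starting from f = 0.02:
  f = 0.02 → V = √(2·1080·0.303/(0.02·695·1030)) = 0.2138 m/s; Re = ρVD/μ = 5.853e+04; f → 0.03475
  f = 0.03475 → V = 0.1622 m/s; Re = 4.441e+04; f → 0.03519
  f = 0.03519 → V = 0.1612 m/s; Re = 4.413e+04; f → 0.0352
Converged (Δf/f < 1%). With the final f = 0.0352: V = √(2·1080·0.303/(0.0352·695·1030)) = 0.1612 m/s.
Q = V·A = 0.1612·(π/4·0.303²) = 0.01162 m³/s = 11.6 L/s.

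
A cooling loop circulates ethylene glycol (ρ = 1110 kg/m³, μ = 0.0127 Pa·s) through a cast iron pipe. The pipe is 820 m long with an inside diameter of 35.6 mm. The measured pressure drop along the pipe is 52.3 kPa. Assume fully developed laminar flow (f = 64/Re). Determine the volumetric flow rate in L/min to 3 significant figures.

Q ≈ 11.9 L/min

For laminar flow, f = 64/Re with Re = ρVD/μ, so Darcy-Weisbach reduces to ΔP = 32μLV/D². Solving for V: V = ΔP·D²/(32μL) = 5.23e+04·(0.0356)²/(32·0.0127·820) = 0.1989 m/s.
Check: Re = ρVD/μ = 1110·0.1989·0.0356/0.0127 = 618.9 < 2300, so the laminar assumption holds.
Q = V·A = 0.1989·(π/4·0.0356²) = 0.000198 m³/s = 11.9 L/min.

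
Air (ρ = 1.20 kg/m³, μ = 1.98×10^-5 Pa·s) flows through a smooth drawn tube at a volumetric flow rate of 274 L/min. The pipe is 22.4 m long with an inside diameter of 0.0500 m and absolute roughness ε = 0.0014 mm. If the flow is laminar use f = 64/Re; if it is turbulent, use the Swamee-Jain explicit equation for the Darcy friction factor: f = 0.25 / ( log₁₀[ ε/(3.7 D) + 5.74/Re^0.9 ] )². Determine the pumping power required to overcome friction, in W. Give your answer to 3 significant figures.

Q = 274 L/min = 274/60000 = 0.004567 m³/s.
Cross-sectional area A = πD²/4 = π(0.05)²/4 = 0.001963 m²; mean velocity V = Q/A = 0.004567/0.001963 = 2.326 m/s.
Reynolds number Re = ρVD/μ = 1.2 · 2.326 · 0.05 / 1.98e-05 = 7048.
Re > 4000 → turbulent. Relative roughness ε/D = 1.4e-06/0.05 = 2.8e-05. Swamee-Jain: f = 0.25/(log₁₀[2.8e-05/3.7 + 5.74/7048^0.9])² = 0.25/(log₁₀[7.57e-06 + 0.00198])² = 0.25/(-2.703)² = 0.03423.
Darcy-Weisbach: ΔP = f(L/D)(ρV²/2) = 0.03423·(22.4/0.05)·(1.2·2.326²/2) = 0.03423·448·3.246 = 49.76 Pa.
Pumping power P = QΔP = 0.004567·49.76 = 0.2273 W = 0.227 W.

P ≈ 0.227 W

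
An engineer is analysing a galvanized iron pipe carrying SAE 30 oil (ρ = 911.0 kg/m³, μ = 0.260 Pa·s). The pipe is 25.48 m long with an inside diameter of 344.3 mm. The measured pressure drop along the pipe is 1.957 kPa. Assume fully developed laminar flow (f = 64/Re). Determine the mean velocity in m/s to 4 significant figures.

For laminar flow, f = 64/Re with Re = ρVD/μ, so Darcy-Weisbach reduces to ΔP = 32μLV/D². Solving for V: V = ΔP·D²/(32μL) = 1957·(0.3443)²/(32·0.26·25.48) = 1.094 m/s.
Check: Re = ρVD/μ = 911·1.094·0.3443/0.26 = 1320 < 2300, so the laminar assumption holds.

V ≈ 1.094 m/s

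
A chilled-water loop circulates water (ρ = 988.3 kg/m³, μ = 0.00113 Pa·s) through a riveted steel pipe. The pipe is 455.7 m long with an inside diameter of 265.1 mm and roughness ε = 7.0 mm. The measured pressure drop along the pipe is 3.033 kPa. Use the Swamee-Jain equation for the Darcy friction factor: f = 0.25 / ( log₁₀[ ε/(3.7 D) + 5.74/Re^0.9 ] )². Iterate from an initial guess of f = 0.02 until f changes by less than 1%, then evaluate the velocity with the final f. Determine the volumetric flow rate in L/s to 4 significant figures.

Q ≈ 14.04 L/s

Rearranging Darcy-Weisbach: V = √(2·ΔP·D/(f·L·ρ)). With ε/D = 0.007/0.2651 = 0.0264, iterate starting from f = 0.02:
  f = 0.02 → V = √(2·3033·0.2651/(0.02·455.7·988.3)) = 0.4225 m/s; Re = ρVD/μ = 9.797e+04; f → 0.05483
  f = 0.05483 → V = 0.2552 m/s; Re = 5.917e+04; f → 0.05515
Converged (Δf/f < 1%). With the final f = 0.05515: V = √(2·3033·0.2651/(0.05515·455.7·988.3)) = 0.2545 m/s.
Q = V·A = 0.2545·(π/4·0.2651²) = 0.01404 m³/s = 14.04 L/s.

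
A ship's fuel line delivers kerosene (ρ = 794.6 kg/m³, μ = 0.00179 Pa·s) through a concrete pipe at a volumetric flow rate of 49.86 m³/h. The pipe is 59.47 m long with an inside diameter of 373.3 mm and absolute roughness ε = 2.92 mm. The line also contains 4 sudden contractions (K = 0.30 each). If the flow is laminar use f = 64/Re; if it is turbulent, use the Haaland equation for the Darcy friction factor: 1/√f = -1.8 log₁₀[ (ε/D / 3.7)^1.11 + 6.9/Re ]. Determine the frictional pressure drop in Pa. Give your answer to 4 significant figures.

Q = 49.86 m³/h = 49.86/3600 = 0.01385 m³/s.
Cross-sectional area A = πD²/4 = π(0.3733)²/4 = 0.1094 m²; mean velocity V = Q/A = 0.01385/0.1094 = 0.1265 m/s.
Reynolds number Re = ρVD/μ = 794.6 · 0.1265 · 0.3733 / 0.00179 = 2.097e+04.
Re > 4000 → turbulent. Relative roughness ε/D = 0.00292/0.3733 = 0.00782. Haaland: 1/√f = -1.8 log₁₀[(0.00782/3.7)^1.11 + 6.9/2.097e+04] = -1.8 log₁₀[0.00107 + 0.000329] = 5.135, so f = 0.03792.
Total minor-loss coefficient ΣK = 4·0.3 = 1.2.
ΔP = [f·L/D + ΣK]·(ρV²/2) = [0.03792·59.47/0.3733 + 1.2]·(794.6·0.1265²/2) = [6.041 + 1.2]·6.362 = 46.07 Pa.

ΔP ≈ 46.07 Pa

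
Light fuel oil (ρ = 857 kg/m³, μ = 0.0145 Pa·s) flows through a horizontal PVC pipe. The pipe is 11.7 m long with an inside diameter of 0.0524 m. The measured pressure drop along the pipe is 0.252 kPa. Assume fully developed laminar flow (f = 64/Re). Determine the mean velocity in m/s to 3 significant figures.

For laminar flow, f = 64/Re with Re = ρVD/μ, so Darcy-Weisbach reduces to ΔP = 32μLV/D². Solving for V: V = ΔP·D²/(32μL) = 252·(0.0524)²/(32·0.0145·11.7) = 0.1275 m/s.
Check: Re = ρVD/μ = 857·0.1275·0.0524/0.0145 = 394.7 < 2300, so the laminar assumption holds.

V ≈ 0.127 m/s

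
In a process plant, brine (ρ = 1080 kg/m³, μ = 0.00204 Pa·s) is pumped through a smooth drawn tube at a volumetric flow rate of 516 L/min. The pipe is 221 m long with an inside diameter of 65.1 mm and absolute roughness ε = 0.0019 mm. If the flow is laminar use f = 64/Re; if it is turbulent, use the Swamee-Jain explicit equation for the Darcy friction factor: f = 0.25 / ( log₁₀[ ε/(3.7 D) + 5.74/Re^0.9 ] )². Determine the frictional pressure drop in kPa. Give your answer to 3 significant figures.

ΔP ≈ 226 kPa

Q = 516 L/min = 516/60000 = 0.0086 m³/s.
Cross-sectional area A = πD²/4 = π(0.0651)²/4 = 0.003329 m²; mean velocity V = Q/A = 0.0086/0.003329 = 2.584 m/s.
Reynolds number Re = ρVD/μ = 1080 · 2.584 · 0.0651 / 0.00204 = 8.905e+04.
Re > 4000 → turbulent. Relative roughness ε/D = 1.9e-06/0.0651 = 2.92e-05. Swamee-Jain: f = 0.25/(log₁₀[2.92e-05/3.7 + 5.74/8.905e+04^0.9])² = 0.25/(log₁₀[7.89e-06 + 0.000201])² = 0.25/(-3.679)² = 0.01847.
Darcy-Weisbach: ΔP = f(L/D)(ρV²/2) = 0.01847·(221/0.0651)·(1080·2.584²/2) = 0.01847·3395·3605 = 2.26e+05 Pa.
ΔP = 2.26e+05 Pa = 226 kPa.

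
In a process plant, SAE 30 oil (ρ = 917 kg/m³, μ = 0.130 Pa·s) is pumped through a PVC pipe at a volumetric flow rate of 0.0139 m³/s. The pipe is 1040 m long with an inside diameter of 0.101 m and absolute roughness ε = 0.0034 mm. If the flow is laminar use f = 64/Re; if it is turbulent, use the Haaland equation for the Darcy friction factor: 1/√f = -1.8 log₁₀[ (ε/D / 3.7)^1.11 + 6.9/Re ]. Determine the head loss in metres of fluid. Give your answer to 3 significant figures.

Cross-sectional area A = πD²/4 = π(0.101)²/4 = 0.008012 m²; mean velocity V = Q/A = 0.0139/0.008012 = 1.735 m/s.
Reynolds number Re = ρVD/μ = 917 · 1.735 · 0.101 / 0.13 = 1236.
Re < 2300 → laminar flow, so f = 64/Re = 64/1236 = 0.05178 (the turbulent correlation is not needed).
Darcy-Weisbach: ΔP = f(L/D)(ρV²/2) = 0.05178·(1040/0.101)·(917·1.735²/2) = 0.05178·1.03e+04·1380 = 7.358e+05 Pa.
Head loss h_f = ΔP/(ρg) = 7.358e+05/(917·9.81) = 81.8 m.

h_f ≈ 81.8 m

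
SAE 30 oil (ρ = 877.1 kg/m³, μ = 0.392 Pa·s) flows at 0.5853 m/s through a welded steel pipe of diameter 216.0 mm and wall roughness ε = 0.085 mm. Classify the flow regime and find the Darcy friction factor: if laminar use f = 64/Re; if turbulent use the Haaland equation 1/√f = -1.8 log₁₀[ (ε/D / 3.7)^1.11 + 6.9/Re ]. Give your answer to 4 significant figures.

f ≈ 0.2262

Re = ρVD/μ = 877.1·0.5853·0.216/0.392 = 282.9.
Re < 2300 → laminar, so f = 64/Re = 0.2262 (roughness is irrelevant in laminar flow).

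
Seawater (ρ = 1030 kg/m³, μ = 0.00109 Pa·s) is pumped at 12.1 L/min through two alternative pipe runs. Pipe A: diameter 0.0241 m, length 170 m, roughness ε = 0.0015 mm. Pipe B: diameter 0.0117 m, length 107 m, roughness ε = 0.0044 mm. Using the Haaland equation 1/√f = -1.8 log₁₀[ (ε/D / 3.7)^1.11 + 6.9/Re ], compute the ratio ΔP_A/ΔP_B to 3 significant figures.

ΔP_A/ΔP_B ≈ 0.0505

Pipe A: V = Q/A = 0.0002017/0.0004562 = 0.4421 m/s; Re = 1.007e+04; ε/D = 6.22e-05; Haaland → f = 0.03089; ΔP_A = f(L/D)(ρV²/2) = 2.193e+04 Pa.
Pipe B: V = Q/A = 0.0002017/0.0001075 = 1.876 m/s; Re = 2.074e+04; ε/D = 0.000376; Haaland → f = 0.0262; ΔP_B = f(L/D)(ρV²/2) = 4.342e+05 Pa.
ΔP_A/ΔP_B = 2.193e+04/4.342e+05 = 0.0505.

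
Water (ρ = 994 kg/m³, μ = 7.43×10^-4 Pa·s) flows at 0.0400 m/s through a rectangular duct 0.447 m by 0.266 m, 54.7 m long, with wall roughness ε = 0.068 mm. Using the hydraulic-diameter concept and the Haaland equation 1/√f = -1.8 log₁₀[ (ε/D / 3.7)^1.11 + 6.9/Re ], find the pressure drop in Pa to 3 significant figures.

Hydraulic diameter D_h = 4A/P = 4·(0.447·0.266)/(2·(0.447+0.266)) = 0.4756/1.426 = 0.3335 m.
Re = ρVD_h/μ = 994·0.04·0.3335/0.000743 = 1.785e+04.
ε/D_h = 6.8e-05/0.3335 = 0.000204; Haaland gives 1/√f = -1.8 log₁₀[1.87e-05+0.000387] = 6.106, so f = 0.02682.
ΔP = f(L/D_h)(ρV²/2) = 0.02682·54.7/0.3335·0.7952 = 3.498 Pa.

ΔP ≈ 3.50 Pa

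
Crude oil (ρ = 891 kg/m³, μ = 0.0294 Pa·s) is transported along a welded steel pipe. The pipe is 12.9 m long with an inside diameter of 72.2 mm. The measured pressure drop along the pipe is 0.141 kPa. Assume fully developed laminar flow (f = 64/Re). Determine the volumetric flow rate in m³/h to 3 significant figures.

Q ≈ 0.893 m³/h

For laminar flow, f = 64/Re with Re = ρVD/μ, so Darcy-Weisbach reduces to ΔP = 32μLV/D². Solving for V: V = ΔP·D²/(32μL) = 141·(0.0722)²/(32·0.0294·12.9) = 0.06056 m/s.
Check: Re = ρVD/μ = 891·0.06056·0.0722/0.0294 = 132.5 < 2300, so the laminar assumption holds.
Q = V·A = 0.06056·(π/4·0.0722²) = 0.000248 m³/s = 0.893 m³/h.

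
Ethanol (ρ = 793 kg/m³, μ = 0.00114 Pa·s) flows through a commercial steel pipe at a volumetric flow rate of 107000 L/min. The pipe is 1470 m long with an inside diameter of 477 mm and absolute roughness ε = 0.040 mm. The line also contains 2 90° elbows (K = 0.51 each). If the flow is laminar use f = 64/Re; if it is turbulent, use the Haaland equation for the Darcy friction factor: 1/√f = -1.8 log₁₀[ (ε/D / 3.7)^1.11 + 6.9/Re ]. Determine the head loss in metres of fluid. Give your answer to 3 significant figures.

Q = 107000 L/min = 107000/60000 = 1.783 m³/s.
Cross-sectional area A = πD²/4 = π(0.477)²/4 = 0.1787 m²; mean velocity V = Q/A = 1.783/0.1787 = 9.979 m/s.
Reynolds number Re = ρVD/μ = 793 · 9.979 · 0.477 / 0.00114 = 3.311e+06.
Re > 4000 → turbulent. Relative roughness ε/D = 4e-05/0.477 = 8.39e-05. Haaland: 1/√f = -1.8 log₁₀[(8.39e-05/3.7)^1.11 + 6.9/3.311e+06] = -1.8 log₁₀[6.99e-06 + 2.08e-06] = 9.076, so f = 0.01214.
Total minor-loss coefficient ΣK = 2·0.51 = 1.02.
ΔP = [f·L/D + ΣK]·(ρV²/2) = [0.01214·1470/0.477 + 1.02]·(793·9.979²/2) = [37.41 + 1.02]·3.949e+04 = 1.518e+06 Pa.
Head loss h_f = ΔP/(ρg) = 1.518e+06/(793·9.81) = 195 m.

h_f ≈ 195 m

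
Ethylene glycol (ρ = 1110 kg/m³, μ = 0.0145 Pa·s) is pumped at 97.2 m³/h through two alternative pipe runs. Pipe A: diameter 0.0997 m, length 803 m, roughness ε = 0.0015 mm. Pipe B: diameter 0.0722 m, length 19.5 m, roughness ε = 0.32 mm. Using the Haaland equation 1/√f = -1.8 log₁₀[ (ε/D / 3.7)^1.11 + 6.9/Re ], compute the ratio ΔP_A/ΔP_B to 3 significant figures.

ΔP_A/ΔP_B ≈ 6.22

Pipe A: V = Q/A = 0.027/0.007807 = 3.458 m/s; Re = 2.64e+04; ε/D = 1.5e-05; Haaland → f = 0.02407; ΔP_A = f(L/D)(ρV²/2) = 1.287e+06 Pa.
Pipe B: V = Q/A = 0.027/0.004094 = 6.595 m/s; Re = 3.645e+04; ε/D = 0.00443; Haaland → f = 0.03173; ΔP_B = f(L/D)(ρV²/2) = 2.069e+05 Pa.
ΔP_A/ΔP_B = 1.287e+06/2.069e+05 = 6.22.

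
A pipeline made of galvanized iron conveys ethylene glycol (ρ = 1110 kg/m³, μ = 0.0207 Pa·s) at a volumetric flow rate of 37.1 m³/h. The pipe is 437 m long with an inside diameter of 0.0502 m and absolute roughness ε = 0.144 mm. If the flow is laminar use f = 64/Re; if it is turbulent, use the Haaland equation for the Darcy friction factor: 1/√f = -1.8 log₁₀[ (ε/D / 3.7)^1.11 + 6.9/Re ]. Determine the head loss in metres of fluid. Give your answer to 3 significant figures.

h_f ≈ 393 m

Q = 37.1 m³/h = 37.1/3600 = 0.01031 m³/s.
Cross-sectional area A = πD²/4 = π(0.0502)²/4 = 0.001979 m²; mean velocity V = Q/A = 0.01031/0.001979 = 5.207 m/s.
Reynolds number Re = ρVD/μ = 1110 · 5.207 · 0.0502 / 0.0207 = 1.402e+04.
Re > 4000 → turbulent. Relative roughness ε/D = 0.000144/0.0502 = 0.00287. Haaland: 1/√f = -1.8 log₁₀[(0.00287/3.7)^1.11 + 6.9/1.402e+04] = -1.8 log₁₀[0.000353 + 0.000492] = 5.532, so f = 0.03268.
Darcy-Weisbach: ΔP = f(L/D)(ρV²/2) = 0.03268·(437/0.0502)·(1110·5.207²/2) = 0.03268·8705·1.505e+04 = 4.28e+06 Pa.
Head loss h_f = ΔP/(ρg) = 4.28e+06/(1110·9.81) = 393 m.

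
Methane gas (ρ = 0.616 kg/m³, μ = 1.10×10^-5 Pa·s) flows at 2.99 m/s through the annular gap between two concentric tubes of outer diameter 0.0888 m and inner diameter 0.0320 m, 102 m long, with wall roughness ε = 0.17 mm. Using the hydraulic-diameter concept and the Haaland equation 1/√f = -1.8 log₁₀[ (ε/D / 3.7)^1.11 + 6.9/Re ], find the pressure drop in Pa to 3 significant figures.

Hydraulic diameter D_h = 4A/P = D_o - D_i = 0.0888 - 0.032 = 0.0568 m.
Re = ρVD_h/μ = 0.616·2.99·0.0568/1.1e-05 = 9511.
ε/D_h = 0.00017/0.0568 = 0.00299; Haaland gives 1/√f = -1.8 log₁₀[0.00037+0.000726] = 5.329, so f = 0.03521.
ΔP = f(L/D_h)(ρV²/2) = 0.03521·102/0.0568·2.754 = 174.1 Pa.

ΔP ≈ 174 Pa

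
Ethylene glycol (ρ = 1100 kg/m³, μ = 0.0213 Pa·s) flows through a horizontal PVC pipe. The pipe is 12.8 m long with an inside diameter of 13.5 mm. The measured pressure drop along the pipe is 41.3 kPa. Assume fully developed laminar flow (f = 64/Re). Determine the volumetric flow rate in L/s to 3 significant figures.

Q ≈ 0.123 L/s

For laminar flow, f = 64/Re with Re = ρVD/μ, so Darcy-Weisbach reduces to ΔP = 32μLV/D². Solving for V: V = ΔP·D²/(32μL) = 4.13e+04·(0.0135)²/(32·0.0213·12.8) = 0.8627 m/s.
Check: Re = ρVD/μ = 1100·0.8627·0.0135/0.0213 = 601.5 < 2300, so the laminar assumption holds.
Q = V·A = 0.8627·(π/4·0.0135²) = 0.0001235 m³/s = 0.123 L/s.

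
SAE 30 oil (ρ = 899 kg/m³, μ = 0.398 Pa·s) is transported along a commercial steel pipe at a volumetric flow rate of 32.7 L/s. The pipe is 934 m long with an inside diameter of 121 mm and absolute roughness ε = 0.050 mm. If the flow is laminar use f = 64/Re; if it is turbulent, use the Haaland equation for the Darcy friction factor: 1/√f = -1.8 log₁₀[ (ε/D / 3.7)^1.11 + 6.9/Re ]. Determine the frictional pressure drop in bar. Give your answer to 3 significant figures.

ΔP ≈ 23.1 bar

Q = 32.7 L/s = 32.7/1000 = 0.0327 m³/s.
Cross-sectional area A = πD²/4 = π(0.121)²/4 = 0.0115 m²; mean velocity V = Q/A = 0.0327/0.0115 = 2.844 m/s.
Reynolds number Re = ρVD/μ = 899 · 2.844 · 0.121 / 0.398 = 777.2.
Re < 2300 → laminar flow, so f = 64/Re = 64/777.2 = 0.08234 (the turbulent correlation is not needed).
Darcy-Weisbach: ΔP = f(L/D)(ρV²/2) = 0.08234·(934/0.121)·(899·2.844²/2) = 0.08234·7719·3635 = 2.31e+06 Pa.
ΔP = 2.31e+06 Pa = 23.1 bar.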